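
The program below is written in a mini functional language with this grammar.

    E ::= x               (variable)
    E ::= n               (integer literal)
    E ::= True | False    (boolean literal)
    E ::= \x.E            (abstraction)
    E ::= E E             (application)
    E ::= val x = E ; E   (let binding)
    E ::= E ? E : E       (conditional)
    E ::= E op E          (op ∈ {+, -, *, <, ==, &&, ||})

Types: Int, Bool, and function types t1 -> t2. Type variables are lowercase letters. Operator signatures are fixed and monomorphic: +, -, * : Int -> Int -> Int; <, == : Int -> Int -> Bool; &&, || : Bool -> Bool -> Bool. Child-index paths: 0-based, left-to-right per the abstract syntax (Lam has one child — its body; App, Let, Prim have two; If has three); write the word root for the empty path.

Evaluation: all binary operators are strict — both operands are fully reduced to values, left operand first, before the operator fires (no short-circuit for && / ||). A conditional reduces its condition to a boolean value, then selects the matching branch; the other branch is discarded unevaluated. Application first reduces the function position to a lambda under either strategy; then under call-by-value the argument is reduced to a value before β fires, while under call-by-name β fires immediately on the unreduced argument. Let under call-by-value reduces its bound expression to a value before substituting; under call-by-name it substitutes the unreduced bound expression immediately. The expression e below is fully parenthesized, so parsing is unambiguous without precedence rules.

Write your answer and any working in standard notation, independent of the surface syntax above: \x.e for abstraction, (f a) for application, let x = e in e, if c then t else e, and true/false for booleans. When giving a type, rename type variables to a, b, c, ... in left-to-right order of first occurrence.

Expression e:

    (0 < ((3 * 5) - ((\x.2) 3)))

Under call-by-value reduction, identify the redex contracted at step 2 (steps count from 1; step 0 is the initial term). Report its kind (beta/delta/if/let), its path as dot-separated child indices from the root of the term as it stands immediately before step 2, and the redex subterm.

Working:
step 0: (0 < ((3 * 5) - ((\x.2) 3)))
step 1: [delta@1.0] (0 < (15 - ((\x.2) 3)))
step 2: [beta@1.1] (0 < (15 - 2))

Answer: beta at 1.1 : ((\x.2) 3)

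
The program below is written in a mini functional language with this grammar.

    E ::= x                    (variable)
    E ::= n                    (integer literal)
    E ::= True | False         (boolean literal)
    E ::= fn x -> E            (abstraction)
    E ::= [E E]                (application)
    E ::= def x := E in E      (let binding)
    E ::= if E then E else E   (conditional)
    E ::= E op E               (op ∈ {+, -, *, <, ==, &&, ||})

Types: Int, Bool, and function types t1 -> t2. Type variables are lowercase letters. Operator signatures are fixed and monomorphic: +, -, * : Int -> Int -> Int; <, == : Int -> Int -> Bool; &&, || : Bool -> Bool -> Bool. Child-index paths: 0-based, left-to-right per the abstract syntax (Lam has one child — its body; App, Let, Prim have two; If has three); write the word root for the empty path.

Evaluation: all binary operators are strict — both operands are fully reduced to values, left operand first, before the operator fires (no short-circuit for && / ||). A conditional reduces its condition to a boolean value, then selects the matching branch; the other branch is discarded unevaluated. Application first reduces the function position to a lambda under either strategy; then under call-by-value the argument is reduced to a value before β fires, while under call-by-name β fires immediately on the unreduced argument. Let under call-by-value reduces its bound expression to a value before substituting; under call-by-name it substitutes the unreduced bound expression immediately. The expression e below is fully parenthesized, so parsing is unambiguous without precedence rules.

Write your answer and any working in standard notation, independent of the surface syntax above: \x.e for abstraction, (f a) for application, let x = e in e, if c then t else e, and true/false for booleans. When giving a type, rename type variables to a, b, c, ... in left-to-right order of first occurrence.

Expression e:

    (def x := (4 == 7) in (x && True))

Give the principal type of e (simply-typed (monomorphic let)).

Derivation:
  unify Int ~ Int
  unify Int ~ Int
let x : Bool
x : Bool
  unify Bool ~ Bool
  unify Bool ~ Bool

Answer: Bool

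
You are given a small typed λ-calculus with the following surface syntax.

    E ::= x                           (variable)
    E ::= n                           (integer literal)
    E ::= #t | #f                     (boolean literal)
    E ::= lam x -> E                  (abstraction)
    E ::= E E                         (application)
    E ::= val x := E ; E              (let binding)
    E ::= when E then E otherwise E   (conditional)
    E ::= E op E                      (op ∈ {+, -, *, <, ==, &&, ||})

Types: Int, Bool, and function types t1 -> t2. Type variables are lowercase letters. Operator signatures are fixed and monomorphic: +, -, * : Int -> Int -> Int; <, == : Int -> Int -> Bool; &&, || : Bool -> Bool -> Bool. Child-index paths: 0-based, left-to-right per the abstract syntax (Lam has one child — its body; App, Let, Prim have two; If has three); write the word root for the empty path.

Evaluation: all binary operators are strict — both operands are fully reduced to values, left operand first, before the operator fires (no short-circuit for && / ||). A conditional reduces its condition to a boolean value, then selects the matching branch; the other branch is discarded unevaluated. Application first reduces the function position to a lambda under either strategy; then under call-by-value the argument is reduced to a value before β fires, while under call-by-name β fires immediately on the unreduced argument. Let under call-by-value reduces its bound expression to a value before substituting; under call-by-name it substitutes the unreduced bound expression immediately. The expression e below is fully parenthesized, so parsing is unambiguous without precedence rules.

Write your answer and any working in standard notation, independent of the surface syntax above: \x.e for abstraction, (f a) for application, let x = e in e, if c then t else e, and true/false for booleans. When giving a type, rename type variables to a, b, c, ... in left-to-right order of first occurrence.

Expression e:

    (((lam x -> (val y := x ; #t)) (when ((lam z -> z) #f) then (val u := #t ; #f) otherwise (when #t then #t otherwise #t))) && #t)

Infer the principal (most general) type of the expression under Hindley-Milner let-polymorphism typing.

Answer: Bool

Working:
x : a
let y : a
\x._ : a -> Bool
z : b
\z._ : b -> b
  unify b -> b ~ Bool -> c
  unify b ~ Bool
  unify Bool ~ c
_ _ : Bool
  unify Bool ~ Bool
let u : Bool
  unify Bool ~ Bool
  unify Bool ~ Bool
  unify Bool ~ Bool
  unify a -> Bool ~ Bool -> d
  unify a ~ Bool
  unify Bool ~ d
_ _ : Bool
  unify Bool ~ Bool
  unify Bool ~ Bool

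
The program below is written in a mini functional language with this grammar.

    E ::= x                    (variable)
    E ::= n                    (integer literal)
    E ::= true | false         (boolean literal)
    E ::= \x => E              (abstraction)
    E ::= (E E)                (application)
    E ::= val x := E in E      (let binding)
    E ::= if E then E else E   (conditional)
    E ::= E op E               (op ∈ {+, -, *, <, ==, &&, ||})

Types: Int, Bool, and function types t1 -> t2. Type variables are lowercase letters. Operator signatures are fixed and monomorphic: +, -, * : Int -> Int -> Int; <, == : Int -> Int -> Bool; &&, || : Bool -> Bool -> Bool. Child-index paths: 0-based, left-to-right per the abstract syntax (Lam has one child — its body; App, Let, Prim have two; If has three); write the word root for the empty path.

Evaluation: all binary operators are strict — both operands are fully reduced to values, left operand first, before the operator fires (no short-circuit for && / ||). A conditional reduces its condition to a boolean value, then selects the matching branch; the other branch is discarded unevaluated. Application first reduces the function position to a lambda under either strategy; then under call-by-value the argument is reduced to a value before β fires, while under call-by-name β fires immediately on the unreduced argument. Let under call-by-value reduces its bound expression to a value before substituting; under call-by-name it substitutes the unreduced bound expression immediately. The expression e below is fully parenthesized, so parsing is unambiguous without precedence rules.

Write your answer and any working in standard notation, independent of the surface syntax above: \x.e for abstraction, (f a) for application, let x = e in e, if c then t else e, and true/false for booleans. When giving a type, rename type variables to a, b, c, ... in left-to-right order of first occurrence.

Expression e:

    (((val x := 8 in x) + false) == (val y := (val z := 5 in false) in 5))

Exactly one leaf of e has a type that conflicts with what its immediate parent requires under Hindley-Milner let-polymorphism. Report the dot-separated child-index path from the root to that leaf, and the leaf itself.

Answer: 0.1 : false

Derivation:
let x : Int
x : Int
  unify Int ~ Int
  unify Bool ~ Int
  FAIL: mismatch Bool ~ Int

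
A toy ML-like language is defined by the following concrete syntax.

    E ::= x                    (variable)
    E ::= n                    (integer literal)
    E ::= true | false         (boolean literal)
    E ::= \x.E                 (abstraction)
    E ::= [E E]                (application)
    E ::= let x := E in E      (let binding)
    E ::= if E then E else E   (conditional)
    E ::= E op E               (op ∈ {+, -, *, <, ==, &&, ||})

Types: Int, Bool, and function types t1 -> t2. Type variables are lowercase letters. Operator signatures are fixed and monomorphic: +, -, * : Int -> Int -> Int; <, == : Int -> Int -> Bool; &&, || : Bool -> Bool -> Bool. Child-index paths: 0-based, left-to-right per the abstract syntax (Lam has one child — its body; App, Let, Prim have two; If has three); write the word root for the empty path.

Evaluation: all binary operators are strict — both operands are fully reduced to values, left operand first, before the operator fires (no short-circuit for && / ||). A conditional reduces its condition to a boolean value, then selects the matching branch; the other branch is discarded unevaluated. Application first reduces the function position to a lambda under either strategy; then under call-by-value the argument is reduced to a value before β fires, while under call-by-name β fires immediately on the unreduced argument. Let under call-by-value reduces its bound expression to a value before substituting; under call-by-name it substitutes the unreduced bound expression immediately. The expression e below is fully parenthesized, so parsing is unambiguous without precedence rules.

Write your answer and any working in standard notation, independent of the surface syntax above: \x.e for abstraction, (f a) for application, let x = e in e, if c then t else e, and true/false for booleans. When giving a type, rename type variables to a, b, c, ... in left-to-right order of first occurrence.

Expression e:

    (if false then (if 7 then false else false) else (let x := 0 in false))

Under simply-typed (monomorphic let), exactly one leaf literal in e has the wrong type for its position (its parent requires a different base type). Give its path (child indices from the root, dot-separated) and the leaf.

Working:
  unify Bool ~ Bool
  unify Int ~ Bool
  FAIL: mismatch Int ~ Bool

Answer: 1.0 : 7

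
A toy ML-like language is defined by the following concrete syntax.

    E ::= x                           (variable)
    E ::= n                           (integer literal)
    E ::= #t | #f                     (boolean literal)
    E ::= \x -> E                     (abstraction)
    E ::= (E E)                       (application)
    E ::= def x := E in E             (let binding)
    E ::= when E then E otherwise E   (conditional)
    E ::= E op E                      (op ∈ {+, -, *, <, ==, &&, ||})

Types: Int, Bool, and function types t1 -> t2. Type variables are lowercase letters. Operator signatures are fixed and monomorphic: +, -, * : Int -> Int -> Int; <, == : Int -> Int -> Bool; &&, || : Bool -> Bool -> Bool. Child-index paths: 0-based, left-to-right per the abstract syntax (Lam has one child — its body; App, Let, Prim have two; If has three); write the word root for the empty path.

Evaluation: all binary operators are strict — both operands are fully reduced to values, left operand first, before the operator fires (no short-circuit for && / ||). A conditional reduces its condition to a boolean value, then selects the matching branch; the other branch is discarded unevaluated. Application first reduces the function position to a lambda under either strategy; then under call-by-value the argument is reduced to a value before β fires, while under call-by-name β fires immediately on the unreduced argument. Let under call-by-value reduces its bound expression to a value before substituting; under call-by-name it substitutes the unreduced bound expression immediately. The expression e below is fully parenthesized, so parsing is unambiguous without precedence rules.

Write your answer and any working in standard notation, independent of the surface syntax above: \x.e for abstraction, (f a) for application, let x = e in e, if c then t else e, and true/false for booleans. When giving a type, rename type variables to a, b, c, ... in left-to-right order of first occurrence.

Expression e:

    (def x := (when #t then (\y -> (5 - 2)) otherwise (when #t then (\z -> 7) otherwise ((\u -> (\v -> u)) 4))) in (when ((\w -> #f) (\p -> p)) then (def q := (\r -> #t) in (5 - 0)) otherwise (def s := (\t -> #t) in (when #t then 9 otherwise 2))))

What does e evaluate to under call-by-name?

Answer: 9

Trace:
step 0: (let x = (if true then (\y.(5 - 2)) else (if true then (\z.7) else ((\u.(\v.u)) 4))) in (if ((\w.false) (\p.p)) then (let q = (\r.true) in (5 - 0)) else (let s = (\t.true) in (if true then 9 else 2))))
step 1: [let@root] (if ((\w.false) (\p.p)) then (let q = (\r.true) in (5 - 0)) else (let s = (\t.true) in (if true then 9 else 2)))
step 2: [beta@0] (if false then (let q = (\r.true) in (5 - 0)) else (let s = (\t.true) in (if true then 9 else 2)))
step 3: [if@root] (let s = (\t.true) in (if true then 9 else 2))
step 4: [let@root] (if true then 9 else 2)
step 5: [if@root] 9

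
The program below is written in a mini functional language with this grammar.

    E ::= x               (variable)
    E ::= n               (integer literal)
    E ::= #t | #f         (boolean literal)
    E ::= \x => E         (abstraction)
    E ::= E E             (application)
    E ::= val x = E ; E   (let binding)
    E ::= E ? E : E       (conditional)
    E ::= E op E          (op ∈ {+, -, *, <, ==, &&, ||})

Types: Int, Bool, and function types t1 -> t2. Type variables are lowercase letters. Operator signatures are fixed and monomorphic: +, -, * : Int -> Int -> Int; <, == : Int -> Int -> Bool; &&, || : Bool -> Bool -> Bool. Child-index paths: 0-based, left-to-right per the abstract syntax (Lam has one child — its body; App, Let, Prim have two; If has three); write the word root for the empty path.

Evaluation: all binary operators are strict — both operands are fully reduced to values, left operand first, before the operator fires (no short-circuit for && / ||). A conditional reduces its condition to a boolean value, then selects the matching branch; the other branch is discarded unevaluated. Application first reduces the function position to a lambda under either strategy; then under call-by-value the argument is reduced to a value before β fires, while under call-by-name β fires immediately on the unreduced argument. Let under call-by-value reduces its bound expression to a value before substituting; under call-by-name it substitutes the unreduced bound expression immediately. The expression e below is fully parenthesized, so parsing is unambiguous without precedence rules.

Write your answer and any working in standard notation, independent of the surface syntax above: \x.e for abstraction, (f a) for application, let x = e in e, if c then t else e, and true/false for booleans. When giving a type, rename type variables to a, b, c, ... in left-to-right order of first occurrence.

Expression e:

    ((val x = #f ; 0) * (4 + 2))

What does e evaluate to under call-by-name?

Answer: 0

Trace:
step 0: ((let x = false in 0) * (4 + 2))
step 1: [let@0] (0 * (4 + 2))
step 2: [delta@1] (0 * 6)
step 3: [delta@root] 0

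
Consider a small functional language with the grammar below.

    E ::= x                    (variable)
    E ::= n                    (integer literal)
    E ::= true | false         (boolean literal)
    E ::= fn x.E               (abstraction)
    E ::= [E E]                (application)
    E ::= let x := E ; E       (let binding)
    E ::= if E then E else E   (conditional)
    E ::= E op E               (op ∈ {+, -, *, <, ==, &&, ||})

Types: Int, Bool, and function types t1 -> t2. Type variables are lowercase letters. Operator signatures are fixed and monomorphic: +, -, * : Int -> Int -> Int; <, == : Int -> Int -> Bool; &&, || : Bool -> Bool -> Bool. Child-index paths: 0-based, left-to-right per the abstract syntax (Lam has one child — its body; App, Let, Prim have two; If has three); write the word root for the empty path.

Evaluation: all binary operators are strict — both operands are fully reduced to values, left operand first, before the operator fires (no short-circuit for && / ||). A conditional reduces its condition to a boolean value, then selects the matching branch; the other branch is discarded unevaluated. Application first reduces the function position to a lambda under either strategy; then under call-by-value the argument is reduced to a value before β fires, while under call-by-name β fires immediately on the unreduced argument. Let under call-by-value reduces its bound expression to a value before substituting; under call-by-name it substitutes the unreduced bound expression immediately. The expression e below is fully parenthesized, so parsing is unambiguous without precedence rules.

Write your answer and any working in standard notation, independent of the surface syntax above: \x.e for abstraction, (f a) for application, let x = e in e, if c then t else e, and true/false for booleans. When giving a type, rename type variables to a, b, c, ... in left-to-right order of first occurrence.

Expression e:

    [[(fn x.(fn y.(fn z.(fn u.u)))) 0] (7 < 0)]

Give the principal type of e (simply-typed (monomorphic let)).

Answer: a -> b -> b

Trace:
u : d
\u._ : d -> d
\z._ : c -> d -> d
\y._ : b -> c -> d -> d
\x._ : a -> b -> c -> d -> d
  unify a -> b -> c -> d -> d ~ Int -> e
  unify a ~ Int
  unify b -> c -> d -> d ~ e
_ _ : b -> c -> d -> d
  unify Int ~ Int
  unify Int ~ Int
  unify b -> c -> d -> d ~ Bool -> f
  unify b ~ Bool
  unify c -> d -> d ~ f
_ _ : c -> d -> d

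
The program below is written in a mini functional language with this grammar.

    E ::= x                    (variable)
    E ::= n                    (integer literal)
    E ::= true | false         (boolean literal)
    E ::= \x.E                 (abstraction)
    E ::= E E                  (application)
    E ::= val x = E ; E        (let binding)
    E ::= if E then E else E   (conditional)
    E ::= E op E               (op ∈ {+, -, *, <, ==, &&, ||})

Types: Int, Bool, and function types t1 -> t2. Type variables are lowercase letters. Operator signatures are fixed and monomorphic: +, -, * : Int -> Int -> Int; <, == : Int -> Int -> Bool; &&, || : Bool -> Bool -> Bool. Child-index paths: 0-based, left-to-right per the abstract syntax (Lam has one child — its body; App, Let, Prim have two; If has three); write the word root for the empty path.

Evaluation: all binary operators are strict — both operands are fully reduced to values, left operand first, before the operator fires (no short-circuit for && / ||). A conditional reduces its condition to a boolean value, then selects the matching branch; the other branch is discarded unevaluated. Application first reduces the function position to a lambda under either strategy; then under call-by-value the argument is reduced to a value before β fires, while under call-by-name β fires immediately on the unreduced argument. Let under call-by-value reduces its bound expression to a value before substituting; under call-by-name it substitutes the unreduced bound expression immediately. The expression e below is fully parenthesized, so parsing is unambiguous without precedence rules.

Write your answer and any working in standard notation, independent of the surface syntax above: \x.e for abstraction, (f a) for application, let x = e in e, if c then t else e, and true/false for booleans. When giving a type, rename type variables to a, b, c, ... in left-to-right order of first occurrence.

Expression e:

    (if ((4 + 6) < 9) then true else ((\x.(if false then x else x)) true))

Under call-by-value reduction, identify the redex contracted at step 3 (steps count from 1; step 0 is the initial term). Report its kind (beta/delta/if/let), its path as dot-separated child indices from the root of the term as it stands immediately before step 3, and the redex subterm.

Trace:
step 0: (if ((4 + 6) < 9) then true else ((\x.(if false then x else x)) true))
step 1: [delta@0.0] (if (10 < 9) then true else ((\x.(if false then x else x)) true))
step 2: [delta@0] (if false then true else ((\x.(if false then x else x)) true))
step 3: [if@root] ((\x.(if false then x else x)) true)

Answer: if at root : (if false then true else ((\x.(if false then x else x)) true))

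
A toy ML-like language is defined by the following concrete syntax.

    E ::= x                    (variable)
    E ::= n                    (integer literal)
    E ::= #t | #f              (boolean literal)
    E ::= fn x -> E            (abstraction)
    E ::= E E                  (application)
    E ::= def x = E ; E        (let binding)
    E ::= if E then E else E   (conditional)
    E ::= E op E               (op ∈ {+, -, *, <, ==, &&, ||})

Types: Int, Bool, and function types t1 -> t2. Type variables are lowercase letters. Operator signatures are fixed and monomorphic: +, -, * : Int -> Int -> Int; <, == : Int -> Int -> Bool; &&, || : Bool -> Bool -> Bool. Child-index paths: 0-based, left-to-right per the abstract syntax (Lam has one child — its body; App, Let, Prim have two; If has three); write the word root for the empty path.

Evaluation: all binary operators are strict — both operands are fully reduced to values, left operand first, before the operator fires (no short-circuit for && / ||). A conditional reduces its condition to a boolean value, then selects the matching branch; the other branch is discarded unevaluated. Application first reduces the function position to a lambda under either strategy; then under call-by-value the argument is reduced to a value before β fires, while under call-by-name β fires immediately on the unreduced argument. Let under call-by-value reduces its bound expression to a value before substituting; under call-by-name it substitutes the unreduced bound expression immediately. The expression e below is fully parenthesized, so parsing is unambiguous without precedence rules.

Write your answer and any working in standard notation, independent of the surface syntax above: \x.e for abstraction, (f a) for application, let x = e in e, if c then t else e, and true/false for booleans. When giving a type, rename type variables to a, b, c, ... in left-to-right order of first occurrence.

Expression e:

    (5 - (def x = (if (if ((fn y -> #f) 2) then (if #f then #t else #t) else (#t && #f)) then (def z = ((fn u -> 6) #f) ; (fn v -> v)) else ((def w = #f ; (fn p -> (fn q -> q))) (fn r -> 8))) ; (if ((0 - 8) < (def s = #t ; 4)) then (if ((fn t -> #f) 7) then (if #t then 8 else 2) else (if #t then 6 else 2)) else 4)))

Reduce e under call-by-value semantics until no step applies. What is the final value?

Answer: -1

Derivation:
step 0: (5 - (let x = (if (if ((\y.false) 2) then (if false then true else true) else (true && false)) then (let z = ((\u.6) false) in (\v.v)) else ((let w = false in (\p.(\q.q))) (\r.8))) in (if ((0 - 8) < (let s = true in 4)) then (if ((\t.false) 7) then (if true then 8 else 2) else (if true then 6 else 2)) else 4)))
step 1: [beta@1.0.0.0] (5 - (let x = (if (if false then (if false then true else true) else (true && false)) then (let z = ((\u.6) false) in (\v.v)) else ((let w = false in (\p.(\q.q))) (\r.8))) in (if ((0 - 8) < (let s = true in 4)) then (if ((\t.false) 7) then (if true then 8 else 2) else (if true then 6 else 2)) else 4)))
step 2: [if@1.0.0] (5 - (let x = (if (true && false) then (let z = ((\u.6) false) in (\v.v)) else ((let w = false in (\p.(\q.q))) (\r.8))) in (if ((0 - 8) < (let s = true in 4)) then (if ((\t.false) 7) then (if true then 8 else 2) else (if true then 6 else 2)) else 4)))
step 3: [delta@1.0.0] (5 - (let x = (if false then (let z = ((\u.6) false) in (\v.v)) else ((let w = false in (\p.(\q.q))) (\r.8))) in (if ((0 - 8) < (let s = true in 4)) then (if ((\t.false) 7) then (if true then 8 else 2) else (if true then 6 else 2)) else 4)))
step 4: [if@1.0] (5 - (let x = ((let w = false in (\p.(\q.q))) (\r.8)) in (if ((0 - 8) < (let s = true in 4)) then (if ((\t.false) 7) then (if true then 8 else 2) else (if true then 6 else 2)) else 4)))
step 5: [let@1.0.0] (5 - (let x = ((\p.(\q.q)) (\r.8)) in (if ((0 - 8) < (let s = true in 4)) then (if ((\t.false) 7) then (if true then 8 else 2) else (if true then 6 else 2)) else 4)))
step 6: [beta@1.0] (5 - (let x = (\q.q) in (if ((0 - 8) < (let s = true in 4)) then (if ((\t.false) 7) then (if true then 8 else 2) else (if true then 6 else 2)) else 4)))
step 7: [let@1] (5 - (if ((0 - 8) < (let s = true in 4)) then (if ((\t.false) 7) then (if true then 8 else 2) else (if true then 6 else 2)) else 4))
step 8: [delta@1.0.0] (5 - (if (-8 < (let s = true in 4)) then (if ((\t.false) 7) then (if true then 8 else 2) else (if true then 6 else 2)) else 4))
step 9: [let@1.0.1] (5 - (if (-8 < 4) then (if ((\t.false) 7) then (if true then 8 else 2) else (if true then 6 else 2)) else 4))
step 10: [delta@1.0] (5 - (if true then (if ((\t.false) 7) then (if true then 8 else 2) else (if true then 6 else 2)) else 4))
step 11: [if@1] (5 - (if ((\t.false) 7) then (if true then 8 else 2) else (if true then 6 else 2)))
step 12: [beta@1.0] (5 - (if false then (if true then 8 else 2) else (if true then 6 else 2)))
step 13: [if@1] (5 - (if true then 6 else 2))
step 14: [if@1] (5 - 6)
step 15: [delta@root] -1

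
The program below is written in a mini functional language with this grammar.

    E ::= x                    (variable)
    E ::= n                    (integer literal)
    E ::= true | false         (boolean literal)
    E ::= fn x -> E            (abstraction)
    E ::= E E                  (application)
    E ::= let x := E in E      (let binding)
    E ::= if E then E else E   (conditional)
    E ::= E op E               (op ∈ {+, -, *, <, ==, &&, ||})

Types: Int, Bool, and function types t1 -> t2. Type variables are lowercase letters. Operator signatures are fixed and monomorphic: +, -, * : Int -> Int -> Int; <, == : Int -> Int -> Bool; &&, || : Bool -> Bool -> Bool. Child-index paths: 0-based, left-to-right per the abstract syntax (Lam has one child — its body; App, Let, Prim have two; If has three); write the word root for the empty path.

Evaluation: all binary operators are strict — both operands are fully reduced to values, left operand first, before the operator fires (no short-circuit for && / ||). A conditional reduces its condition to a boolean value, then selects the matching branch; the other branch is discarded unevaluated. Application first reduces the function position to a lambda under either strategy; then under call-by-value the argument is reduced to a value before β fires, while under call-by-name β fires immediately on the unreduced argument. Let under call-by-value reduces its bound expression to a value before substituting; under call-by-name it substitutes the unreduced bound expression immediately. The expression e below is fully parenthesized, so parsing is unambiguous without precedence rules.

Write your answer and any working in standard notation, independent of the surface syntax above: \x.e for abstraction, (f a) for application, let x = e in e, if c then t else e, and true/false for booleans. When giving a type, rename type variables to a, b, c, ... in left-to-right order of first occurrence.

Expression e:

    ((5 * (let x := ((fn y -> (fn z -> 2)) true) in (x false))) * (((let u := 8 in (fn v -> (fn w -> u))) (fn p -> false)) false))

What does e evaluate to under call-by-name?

Answer: 80

Trace:
step 0: ((5 * (let x = ((\y.(\z.2)) true) in (x false))) * (((let u = 8 in (\v.(\w.u))) (\p.false)) false))
step 1: [let@0.1] ((5 * (((\y.(\z.2)) true) false)) * (((let u = 8 in (\v.(\w.u))) (\p.false)) false))
step 2: [beta@0.1.0] ((5 * ((\z.2) false)) * (((let u = 8 in (\v.(\w.u))) (\p.false)) false))
step 3: [beta@0.1] ((5 * 2) * (((let u = 8 in (\v.(\w.u))) (\p.false)) false))
step 4: [delta@0] (10 * (((let u = 8 in (\v.(\w.u))) (\p.false)) false))
step 5: [let@1.0.0] (10 * (((\v.(\w.8)) (\p.false)) false))
step 6: [beta@1.0] (10 * ((\w.8) false))
step 7: [beta@1] (10 * 8)
step 8: [delta@root] 80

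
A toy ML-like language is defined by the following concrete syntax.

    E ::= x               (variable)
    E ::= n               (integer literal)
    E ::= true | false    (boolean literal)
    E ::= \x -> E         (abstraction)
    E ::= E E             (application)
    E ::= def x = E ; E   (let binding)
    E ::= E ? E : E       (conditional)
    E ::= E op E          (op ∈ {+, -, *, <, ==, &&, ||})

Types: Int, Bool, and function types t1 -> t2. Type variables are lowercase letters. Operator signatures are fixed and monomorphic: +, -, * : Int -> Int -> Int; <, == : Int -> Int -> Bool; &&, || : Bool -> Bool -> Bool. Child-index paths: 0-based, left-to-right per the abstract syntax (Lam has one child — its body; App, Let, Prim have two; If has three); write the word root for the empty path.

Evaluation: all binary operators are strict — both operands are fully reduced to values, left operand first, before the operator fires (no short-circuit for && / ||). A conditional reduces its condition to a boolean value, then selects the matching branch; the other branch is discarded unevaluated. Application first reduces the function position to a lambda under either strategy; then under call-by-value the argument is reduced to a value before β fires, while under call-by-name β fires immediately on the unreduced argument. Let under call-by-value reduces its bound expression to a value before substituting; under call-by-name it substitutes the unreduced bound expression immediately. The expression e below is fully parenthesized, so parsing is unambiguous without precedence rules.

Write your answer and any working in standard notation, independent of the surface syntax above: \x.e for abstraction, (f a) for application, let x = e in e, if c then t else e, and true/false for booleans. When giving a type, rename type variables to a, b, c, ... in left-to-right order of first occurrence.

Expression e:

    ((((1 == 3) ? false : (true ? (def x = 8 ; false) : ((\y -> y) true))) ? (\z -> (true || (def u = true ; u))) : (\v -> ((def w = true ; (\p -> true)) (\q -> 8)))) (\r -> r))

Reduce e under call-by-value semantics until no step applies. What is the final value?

Working:
step 0: ((if (if (1 == 3) then false else (if true then (let x = 8 in false) else ((\y.y) true))) then (\z.(true || (let u = true in u))) else (\v.((let w = true in (\p.true)) (\q.8)))) (\r.r))
step 1: [delta@0.0.0] ((if (if false then false else (if true then (let x = 8 in false) else ((\y.y) true))) then (\z.(true || (let u = true in u))) else (\v.((let w = true in (\p.true)) (\q.8)))) (\r.r))
step 2: [if@0.0] ((if (if true then (let x = 8 in false) else ((\y.y) true)) then (\z.(true || (let u = true in u))) else (\v.((let w = true in (\p.true)) (\q.8)))) (\r.r))
step 3: [if@0.0] ((if (let x = 8 in false) then (\z.(true || (let u = true in u))) else (\v.((let w = true in (\p.true)) (\q.8)))) (\r.r))
step 4: [let@0.0] ((if false then (\z.(true || (let u = true in u))) else (\v.((let w = true in (\p.true)) (\q.8)))) (\r.r))
step 5: [if@0] ((\v.((let w = true in (\p.true)) (\q.8))) (\r.r))
step 6: [beta@root] ((let w = true in (\p.true)) (\q.8))
step 7: [let@0] ((\p.true) (\q.8))
step 8: [beta@root] true

Answer: true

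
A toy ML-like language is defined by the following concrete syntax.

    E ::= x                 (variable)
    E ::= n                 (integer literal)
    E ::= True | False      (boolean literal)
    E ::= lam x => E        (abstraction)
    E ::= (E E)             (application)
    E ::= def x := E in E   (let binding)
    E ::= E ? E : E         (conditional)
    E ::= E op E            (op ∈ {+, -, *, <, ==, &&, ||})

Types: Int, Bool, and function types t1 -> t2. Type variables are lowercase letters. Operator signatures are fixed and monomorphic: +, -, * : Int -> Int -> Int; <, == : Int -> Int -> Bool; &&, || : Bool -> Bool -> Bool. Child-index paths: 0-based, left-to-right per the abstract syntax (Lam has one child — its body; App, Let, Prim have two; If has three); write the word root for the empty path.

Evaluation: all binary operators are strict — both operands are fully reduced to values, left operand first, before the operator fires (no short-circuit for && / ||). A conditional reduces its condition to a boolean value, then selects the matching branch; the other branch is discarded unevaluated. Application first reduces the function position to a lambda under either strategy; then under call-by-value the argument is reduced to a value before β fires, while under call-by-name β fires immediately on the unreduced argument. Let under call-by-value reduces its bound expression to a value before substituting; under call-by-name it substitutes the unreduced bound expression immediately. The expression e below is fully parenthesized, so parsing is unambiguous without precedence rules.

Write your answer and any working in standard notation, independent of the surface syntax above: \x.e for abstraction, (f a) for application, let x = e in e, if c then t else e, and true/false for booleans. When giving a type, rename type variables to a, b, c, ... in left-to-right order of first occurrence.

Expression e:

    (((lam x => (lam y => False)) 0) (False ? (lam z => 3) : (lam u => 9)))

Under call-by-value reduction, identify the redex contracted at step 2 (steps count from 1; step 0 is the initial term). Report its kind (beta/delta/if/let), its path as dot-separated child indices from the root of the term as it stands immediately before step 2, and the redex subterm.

Working:
step 0: (((\x.(\y.false)) 0) (if false then (\z.3) else (\u.9)))
step 1: [beta@0] ((\y.false) (if false then (\z.3) else (\u.9)))
step 2: [if@1] ((\y.false) (\u.9))

Answer: if at 1 : (if false then (\z.3) else (\u.9))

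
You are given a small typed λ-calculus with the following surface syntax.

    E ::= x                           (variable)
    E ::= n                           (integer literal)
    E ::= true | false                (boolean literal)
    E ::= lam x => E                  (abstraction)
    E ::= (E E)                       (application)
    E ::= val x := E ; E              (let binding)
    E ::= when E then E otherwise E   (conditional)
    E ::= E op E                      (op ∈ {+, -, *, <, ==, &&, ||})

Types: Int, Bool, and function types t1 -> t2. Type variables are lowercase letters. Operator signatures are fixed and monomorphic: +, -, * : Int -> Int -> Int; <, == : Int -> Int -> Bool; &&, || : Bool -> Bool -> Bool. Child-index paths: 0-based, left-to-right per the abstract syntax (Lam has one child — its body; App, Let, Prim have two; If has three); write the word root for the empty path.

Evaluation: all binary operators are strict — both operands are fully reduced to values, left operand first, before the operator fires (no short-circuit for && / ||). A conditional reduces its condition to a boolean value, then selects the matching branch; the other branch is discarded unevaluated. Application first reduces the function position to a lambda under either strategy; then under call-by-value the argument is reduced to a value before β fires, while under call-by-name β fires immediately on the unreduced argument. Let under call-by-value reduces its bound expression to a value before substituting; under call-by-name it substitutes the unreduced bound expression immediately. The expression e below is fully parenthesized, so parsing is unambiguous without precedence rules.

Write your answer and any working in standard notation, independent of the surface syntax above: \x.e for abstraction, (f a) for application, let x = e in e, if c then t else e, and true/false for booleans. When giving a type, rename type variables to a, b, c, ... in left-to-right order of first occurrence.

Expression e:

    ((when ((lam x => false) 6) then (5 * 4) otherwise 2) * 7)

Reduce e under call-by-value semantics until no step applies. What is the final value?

Working:
step 0: ((if ((\x.false) 6) then (5 * 4) else 2) * 7)
step 1: [beta@0.0] ((if false then (5 * 4) else 2) * 7)
step 2: [if@0] (2 * 7)
step 3: [delta@root] 14

Answer: 14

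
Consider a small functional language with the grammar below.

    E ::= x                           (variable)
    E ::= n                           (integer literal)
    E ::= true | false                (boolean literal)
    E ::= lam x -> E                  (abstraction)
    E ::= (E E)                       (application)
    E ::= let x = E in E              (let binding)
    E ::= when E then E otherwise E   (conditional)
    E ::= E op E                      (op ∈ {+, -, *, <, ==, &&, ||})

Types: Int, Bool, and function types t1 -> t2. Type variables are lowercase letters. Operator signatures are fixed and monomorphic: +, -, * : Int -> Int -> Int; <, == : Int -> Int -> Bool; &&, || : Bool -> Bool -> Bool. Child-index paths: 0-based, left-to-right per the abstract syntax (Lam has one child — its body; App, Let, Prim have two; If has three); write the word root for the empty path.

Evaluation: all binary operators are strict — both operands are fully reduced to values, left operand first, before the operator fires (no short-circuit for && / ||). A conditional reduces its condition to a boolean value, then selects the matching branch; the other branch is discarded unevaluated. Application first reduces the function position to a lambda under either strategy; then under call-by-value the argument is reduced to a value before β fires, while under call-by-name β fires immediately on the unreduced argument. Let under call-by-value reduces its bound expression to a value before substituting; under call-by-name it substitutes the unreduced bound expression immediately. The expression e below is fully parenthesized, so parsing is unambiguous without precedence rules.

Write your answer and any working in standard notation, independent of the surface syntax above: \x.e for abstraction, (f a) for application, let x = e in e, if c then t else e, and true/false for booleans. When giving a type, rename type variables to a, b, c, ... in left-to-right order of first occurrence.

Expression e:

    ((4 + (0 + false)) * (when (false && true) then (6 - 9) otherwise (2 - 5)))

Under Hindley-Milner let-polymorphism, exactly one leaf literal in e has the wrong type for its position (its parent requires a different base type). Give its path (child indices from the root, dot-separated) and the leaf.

Derivation:
  unify Int ~ Int
  unify Int ~ Int
  unify Bool ~ Int
  FAIL: mismatch Bool ~ Int

Answer: 0.1.1 : false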